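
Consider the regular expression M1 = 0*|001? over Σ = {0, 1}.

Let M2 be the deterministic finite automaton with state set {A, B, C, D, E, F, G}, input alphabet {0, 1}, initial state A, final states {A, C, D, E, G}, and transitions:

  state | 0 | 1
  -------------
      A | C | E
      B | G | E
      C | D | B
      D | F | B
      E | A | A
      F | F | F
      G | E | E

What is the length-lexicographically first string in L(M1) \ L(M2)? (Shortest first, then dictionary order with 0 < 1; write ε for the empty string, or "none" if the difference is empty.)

The string 000 is accepted by M1 but not by M2.
No shorter string lies in the difference, and 000 is the lexicographically first length-3 string in L(M1) \ L(M2).

000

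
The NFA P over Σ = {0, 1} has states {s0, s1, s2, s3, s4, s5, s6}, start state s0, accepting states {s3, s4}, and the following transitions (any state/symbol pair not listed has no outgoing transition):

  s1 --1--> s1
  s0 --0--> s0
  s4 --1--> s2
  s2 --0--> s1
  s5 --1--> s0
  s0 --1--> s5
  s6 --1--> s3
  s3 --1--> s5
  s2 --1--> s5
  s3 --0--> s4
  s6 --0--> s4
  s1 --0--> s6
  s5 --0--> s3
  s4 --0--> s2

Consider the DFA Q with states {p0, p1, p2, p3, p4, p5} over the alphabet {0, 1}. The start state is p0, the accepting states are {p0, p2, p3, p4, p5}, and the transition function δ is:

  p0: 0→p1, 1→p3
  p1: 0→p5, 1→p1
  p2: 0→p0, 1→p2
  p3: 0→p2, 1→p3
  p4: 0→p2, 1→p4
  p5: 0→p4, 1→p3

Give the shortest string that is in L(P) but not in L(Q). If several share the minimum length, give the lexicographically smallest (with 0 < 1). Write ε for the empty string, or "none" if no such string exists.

The string 10100 is accepted by P but not by Q.
No shorter string lies in the difference, and 10100 is the lexicographically first length-5 string in L(P) \ L(Q).

10100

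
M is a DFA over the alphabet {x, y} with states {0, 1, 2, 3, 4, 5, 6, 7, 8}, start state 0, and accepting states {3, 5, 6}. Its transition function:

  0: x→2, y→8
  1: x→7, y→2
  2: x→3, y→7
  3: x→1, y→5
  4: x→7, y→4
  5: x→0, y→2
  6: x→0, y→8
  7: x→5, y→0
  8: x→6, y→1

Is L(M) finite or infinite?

infinite

State 1 is reachable from the start and can reach an accepting state, and it lies on the cycle 1 → 2 → 3 → 1.
Traversing that cycle any number of times yields accepted strings of unbounded length, so the language is infinite.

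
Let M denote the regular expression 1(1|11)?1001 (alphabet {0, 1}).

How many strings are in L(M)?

3

The expression has no Kleene star, so L(M) is finite. Expanding the alternatives gives {11001, 111001, 1111001}.
That is 1 of length 5, 1 of length 6, 1 of length 7: 3 strings in all.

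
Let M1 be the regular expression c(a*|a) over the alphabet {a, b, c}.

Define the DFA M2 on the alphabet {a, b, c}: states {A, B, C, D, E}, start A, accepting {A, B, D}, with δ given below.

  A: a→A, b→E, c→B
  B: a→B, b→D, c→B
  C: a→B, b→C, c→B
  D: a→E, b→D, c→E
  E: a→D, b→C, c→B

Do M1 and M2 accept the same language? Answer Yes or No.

No

The empty string ε is accepted by M2 but rejected by M1.
So L(M1) ≠ L(M2).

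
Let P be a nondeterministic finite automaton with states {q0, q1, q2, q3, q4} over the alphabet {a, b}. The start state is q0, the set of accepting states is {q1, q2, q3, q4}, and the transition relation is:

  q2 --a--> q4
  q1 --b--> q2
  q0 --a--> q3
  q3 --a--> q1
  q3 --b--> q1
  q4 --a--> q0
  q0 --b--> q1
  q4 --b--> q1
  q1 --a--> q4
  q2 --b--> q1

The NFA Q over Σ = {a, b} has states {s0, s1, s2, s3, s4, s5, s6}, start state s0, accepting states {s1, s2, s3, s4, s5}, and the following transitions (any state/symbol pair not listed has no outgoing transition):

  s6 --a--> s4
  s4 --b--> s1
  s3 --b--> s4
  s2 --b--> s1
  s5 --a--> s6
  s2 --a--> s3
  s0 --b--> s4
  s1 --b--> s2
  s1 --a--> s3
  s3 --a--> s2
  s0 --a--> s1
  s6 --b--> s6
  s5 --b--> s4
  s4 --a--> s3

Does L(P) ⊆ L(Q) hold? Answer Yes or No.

Exploring the product automaton P × Q from the start pair (q0, s0), following both machines on each input symbol, reaches 15 state pairs: (q0, s0), (q3, s1), (q1, s4), (q1, s3), (q1, s2), (q4, s3), (q2, s1), (q4, s2), (q2, s4), (q0, s2), (q0, s3), (q1, s1), (q3, s3), (q3, s2), (q2, s2).
P accepts in {q1, q2, q3, q4} and Q accepts in {s1, s2, s3, s4, s5}. The reachable pairs whose P-component is accepting are (q3, s1), (q1, s4), (q1, s3), (q1, s2), (q4, s3), (q2, s1), (q4, s2), (q2, s4), (q1, s1), (q3, s3), (q3, s2), (q2, s2); in each of them the Q-component is accepting too, so the product for L(P) \ L(Q) (P-component accepting, Q-component rejecting) has no reachable accepting pair and the difference is empty.
Hence every string in L(P) is also in L(Q).

Yes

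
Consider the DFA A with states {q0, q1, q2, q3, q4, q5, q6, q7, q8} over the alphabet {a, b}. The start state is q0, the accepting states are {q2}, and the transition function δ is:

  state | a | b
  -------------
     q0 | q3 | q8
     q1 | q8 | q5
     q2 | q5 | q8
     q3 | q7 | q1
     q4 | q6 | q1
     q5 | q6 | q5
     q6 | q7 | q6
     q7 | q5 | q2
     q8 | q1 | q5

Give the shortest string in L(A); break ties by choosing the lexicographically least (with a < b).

A breadth-first search from q0 reaches an accepting state first via the path q0 → q3 → q7 → q2 on input aab.
No string of length < 3 is accepted (BFS exhausts all shorter strings without reaching an accepting state), and aab is the lexicographically least accepting string of length 3.

aab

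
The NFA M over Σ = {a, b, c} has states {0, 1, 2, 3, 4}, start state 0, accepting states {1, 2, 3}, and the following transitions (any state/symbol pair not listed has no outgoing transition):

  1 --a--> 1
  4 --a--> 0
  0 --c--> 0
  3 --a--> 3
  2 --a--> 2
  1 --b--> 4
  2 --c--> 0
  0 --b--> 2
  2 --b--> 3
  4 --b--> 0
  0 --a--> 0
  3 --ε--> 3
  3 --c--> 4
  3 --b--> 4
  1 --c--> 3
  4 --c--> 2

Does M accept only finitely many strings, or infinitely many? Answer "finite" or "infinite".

infinite

State 0 is reachable from the start and can reach an accepting state, and it lies on the cycle 0 → 0.
Traversing that cycle any number of times yields accepted strings of unbounded length, so the language is infinite.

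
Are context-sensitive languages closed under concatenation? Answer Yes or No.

With disjoint nonterminals (and terminals first replaced by fresh nonterminal copies so contexts cannot straddle the boundary), S → S₁S₂ added to two noncontracting grammars is noncontracting and generates L₁L₂; equivalently an LBA guesses the split point and checks each part in place.
So the context-sensitive languages are closed under concatenation.

Yes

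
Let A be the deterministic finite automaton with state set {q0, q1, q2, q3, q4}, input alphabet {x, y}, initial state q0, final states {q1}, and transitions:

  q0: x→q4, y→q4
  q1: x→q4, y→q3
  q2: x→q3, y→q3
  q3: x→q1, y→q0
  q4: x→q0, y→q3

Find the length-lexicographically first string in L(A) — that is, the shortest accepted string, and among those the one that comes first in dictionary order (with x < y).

xyx

A breadth-first search from q0 reaches an accepting state first via the path q0 → q4 → q3 → q1 on input xyx.
No string of length < 3 is accepted (BFS exhausts all shorter strings without reaching an accepting state), and xyx is the lexicographically least accepting string of length 3.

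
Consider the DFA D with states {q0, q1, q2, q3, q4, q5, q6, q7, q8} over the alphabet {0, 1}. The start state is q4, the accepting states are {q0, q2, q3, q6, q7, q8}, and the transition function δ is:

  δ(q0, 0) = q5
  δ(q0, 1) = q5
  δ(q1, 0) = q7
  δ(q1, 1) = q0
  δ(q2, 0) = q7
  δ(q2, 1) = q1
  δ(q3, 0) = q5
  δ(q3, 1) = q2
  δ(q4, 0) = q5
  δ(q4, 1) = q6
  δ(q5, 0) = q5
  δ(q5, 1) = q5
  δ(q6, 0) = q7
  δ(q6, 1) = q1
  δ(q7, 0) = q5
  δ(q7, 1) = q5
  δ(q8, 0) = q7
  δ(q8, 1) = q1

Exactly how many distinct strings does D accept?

The useful subgraph on states {q0, q1, q4, q6, q7} is acyclic, so L(D) is finite; the longest accepting path visits 4 useful states, giving maximum string length 3.
Counting accepting paths from q4 by length: 1 of length 1, 1 of length 2, 2 of length 3. Total 4.

4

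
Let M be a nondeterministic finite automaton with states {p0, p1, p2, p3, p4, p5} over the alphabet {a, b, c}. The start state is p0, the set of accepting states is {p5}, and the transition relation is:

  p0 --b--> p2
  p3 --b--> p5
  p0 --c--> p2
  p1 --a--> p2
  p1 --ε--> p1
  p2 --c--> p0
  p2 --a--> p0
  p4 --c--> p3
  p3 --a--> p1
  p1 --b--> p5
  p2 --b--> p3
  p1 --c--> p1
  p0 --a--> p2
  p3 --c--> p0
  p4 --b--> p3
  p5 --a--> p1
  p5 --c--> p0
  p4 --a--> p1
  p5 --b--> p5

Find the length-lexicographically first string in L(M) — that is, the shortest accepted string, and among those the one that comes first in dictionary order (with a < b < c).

abb

A breadth-first search from p0 reaches an accepting state first via the path p0 → p2 → p3 → p5 on input abb.
No string of length < 3 is accepted (BFS exhausts all shorter strings without reaching an accepting state), and abb is the lexicographically least accepting string of length 3.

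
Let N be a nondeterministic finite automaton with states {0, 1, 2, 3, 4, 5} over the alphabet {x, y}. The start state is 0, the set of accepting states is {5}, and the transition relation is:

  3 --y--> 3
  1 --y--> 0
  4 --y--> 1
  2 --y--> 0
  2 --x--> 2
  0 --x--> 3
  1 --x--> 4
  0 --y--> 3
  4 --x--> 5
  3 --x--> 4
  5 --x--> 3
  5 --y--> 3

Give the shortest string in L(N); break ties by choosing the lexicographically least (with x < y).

A breadth-first search from 0 reaches an accepting state first via the path 0 → 3 → 4 → 5 on input xxx.
No string of length < 3 is accepted (BFS exhausts all shorter strings without reaching an accepting state), and xxx is the lexicographically least accepting string of length 3.

xxx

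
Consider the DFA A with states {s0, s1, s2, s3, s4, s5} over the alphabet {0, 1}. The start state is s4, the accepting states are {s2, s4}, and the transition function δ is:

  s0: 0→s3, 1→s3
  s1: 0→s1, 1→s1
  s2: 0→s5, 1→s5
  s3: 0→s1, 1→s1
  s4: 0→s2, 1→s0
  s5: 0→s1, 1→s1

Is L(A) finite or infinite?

finite

The useful states (reachable from s4 and able to reach an accepting state) are {s2, s4}.
Restricted to these states the transition graph has no cycle, so every accepting path has bounded length and L is finite.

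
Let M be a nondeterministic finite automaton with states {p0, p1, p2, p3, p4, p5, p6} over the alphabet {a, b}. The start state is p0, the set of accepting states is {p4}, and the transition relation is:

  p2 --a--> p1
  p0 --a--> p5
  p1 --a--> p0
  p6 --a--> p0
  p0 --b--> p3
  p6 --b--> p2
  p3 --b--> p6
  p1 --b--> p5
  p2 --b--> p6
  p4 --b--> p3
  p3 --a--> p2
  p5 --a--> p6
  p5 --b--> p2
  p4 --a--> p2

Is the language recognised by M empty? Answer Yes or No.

The states reachable from the start state are {p0, p1, p2, p3, p5, p6}.
None of the accepting states {p4} is reachable, so no string is accepted and L(M) = ∅.

Yes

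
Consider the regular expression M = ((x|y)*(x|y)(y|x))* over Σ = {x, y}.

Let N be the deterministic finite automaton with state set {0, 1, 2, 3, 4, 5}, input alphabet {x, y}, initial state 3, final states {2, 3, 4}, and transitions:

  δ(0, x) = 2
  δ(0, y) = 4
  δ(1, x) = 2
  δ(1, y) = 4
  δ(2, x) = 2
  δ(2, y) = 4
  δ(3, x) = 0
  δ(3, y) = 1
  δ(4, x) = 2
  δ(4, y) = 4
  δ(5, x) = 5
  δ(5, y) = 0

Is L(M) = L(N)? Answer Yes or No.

Converting the expression M to a DFA (subset construction, then merging equivalent states) gives the minimal DFA with states {m0, m1, m2}, start state m0, accepting states {m0, m2} and transitions m0: x→m1, y→m1; m1: x→m2, y→m2; m2: x→m2, y→m2.
Exploring the product automaton M × N from the start pair (m0, 3), following both machines on each input symbol, reaches 5 state pairs: (m0, 3), (m1, 0), (m1, 1), (m2, 2), (m2, 4).
M accepts in {m0, m2} and N accepts in {2, 3, 4}. In every reachable pair the two components are either both accepting — (m0, 3), (m2, 2), (m2, 4) — or both non-accepting, so no string is accepted by exactly one of the machines: L(M) \ L(N) and L(N) \ L(M) are both empty.
Hence every string is accepted by M iff it is accepted by N, and the two languages coincide.

Yes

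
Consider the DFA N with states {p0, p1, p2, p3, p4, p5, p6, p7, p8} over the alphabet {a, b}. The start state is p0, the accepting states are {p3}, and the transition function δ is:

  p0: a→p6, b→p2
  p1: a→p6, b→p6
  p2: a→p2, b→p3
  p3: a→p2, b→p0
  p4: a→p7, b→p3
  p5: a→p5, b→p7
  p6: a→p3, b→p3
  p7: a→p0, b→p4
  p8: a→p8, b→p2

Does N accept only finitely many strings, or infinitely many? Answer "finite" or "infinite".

State p2 is reachable from the start and can reach an accepting state, and it lies on the cycle p2 → p2.
Traversing that cycle any number of times yields accepted strings of unbounded length, so the language is infinite.

infinite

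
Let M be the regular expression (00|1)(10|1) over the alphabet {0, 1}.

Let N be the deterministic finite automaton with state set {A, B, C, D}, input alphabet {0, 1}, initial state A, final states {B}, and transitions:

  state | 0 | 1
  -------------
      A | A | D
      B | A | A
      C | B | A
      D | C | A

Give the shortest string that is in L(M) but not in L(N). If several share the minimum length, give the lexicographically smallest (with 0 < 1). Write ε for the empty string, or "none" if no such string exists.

11

The string 11 is accepted by M but not by N.
No shorter string lies in the difference, and 11 is the lexicographically first length-2 string in L(M) \ L(N).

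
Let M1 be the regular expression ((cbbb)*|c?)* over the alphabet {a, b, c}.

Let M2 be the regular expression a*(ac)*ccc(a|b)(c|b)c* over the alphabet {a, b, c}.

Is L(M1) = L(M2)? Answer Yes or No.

No

The empty string ε is accepted by M1 but rejected by M2.
So L(M1) ≠ L(M2).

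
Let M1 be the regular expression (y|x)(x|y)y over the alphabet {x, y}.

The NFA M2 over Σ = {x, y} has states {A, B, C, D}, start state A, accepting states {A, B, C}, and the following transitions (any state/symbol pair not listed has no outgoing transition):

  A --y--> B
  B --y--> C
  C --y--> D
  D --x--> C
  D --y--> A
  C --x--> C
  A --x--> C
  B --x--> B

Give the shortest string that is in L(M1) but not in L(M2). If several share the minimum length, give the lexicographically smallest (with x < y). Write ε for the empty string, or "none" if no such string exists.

xxy

The string xxy is accepted by M1 but not by M2.
No shorter string lies in the difference, and xxy is the lexicographically first length-3 string in L(M1) \ L(M2).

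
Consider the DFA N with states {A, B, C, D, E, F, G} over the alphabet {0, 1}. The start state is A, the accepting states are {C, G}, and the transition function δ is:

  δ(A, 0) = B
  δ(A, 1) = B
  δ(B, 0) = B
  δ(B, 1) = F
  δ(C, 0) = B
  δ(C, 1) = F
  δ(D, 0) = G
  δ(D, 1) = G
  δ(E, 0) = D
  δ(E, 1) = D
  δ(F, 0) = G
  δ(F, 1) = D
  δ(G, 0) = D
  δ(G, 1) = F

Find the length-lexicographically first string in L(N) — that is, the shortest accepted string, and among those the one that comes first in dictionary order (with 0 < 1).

A breadth-first search from A reaches an accepting state first via the path A → B → F → G on input 010.
No string of length < 3 is accepted (BFS exhausts all shorter strings without reaching an accepting state), and 010 is the lexicographically least accepting string of length 3.

010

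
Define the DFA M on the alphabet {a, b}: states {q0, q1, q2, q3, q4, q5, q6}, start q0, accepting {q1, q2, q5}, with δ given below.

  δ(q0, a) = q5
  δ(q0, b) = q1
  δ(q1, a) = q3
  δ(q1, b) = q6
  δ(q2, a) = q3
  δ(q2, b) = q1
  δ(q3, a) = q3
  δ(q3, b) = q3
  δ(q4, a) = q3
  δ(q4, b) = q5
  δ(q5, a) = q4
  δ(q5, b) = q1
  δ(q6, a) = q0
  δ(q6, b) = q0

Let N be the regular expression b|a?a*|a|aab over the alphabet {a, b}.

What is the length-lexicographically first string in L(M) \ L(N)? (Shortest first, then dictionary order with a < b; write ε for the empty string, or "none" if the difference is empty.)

ab

The string ab is accepted by M but not by N.
No shorter string lies in the difference, and ab is the lexicographically first length-2 string in L(M) \ L(N).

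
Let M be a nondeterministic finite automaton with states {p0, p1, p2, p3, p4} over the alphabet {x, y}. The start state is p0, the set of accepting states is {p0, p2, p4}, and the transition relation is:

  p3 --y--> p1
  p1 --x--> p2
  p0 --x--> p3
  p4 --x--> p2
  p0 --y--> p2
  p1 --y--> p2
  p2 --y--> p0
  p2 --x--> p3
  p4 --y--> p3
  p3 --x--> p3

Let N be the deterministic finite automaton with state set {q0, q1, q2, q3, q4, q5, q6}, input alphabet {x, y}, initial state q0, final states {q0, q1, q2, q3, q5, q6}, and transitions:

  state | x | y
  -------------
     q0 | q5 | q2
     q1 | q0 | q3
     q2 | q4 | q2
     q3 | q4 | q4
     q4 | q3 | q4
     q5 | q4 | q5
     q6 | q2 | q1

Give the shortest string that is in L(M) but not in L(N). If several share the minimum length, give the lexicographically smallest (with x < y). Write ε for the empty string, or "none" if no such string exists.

The string xyx is accepted by M but not by N.
No shorter string lies in the difference, and xyx is the lexicographically first length-3 string in L(M) \ L(N).

xyx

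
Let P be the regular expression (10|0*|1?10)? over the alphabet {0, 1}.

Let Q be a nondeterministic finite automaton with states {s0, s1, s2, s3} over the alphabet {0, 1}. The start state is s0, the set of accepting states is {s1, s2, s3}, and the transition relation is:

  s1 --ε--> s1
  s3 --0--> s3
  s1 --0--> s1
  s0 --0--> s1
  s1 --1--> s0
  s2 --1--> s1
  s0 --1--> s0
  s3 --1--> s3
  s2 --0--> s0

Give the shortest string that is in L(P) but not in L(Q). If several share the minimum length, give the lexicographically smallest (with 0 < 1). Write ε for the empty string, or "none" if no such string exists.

The empty string ε is accepted by P but not by Q.
Since ε is the unique shortest string, it is the required witness.

ε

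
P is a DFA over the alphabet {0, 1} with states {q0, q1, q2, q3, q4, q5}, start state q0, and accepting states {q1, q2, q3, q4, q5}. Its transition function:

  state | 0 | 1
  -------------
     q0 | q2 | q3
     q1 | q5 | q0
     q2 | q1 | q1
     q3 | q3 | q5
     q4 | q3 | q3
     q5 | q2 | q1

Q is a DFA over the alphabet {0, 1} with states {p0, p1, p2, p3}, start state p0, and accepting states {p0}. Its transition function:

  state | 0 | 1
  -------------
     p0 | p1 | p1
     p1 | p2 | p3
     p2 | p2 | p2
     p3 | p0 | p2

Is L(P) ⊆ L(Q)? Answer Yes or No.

The string 0 is in L(P) but not in L(Q).
So L(P) ⊄ L(Q).

No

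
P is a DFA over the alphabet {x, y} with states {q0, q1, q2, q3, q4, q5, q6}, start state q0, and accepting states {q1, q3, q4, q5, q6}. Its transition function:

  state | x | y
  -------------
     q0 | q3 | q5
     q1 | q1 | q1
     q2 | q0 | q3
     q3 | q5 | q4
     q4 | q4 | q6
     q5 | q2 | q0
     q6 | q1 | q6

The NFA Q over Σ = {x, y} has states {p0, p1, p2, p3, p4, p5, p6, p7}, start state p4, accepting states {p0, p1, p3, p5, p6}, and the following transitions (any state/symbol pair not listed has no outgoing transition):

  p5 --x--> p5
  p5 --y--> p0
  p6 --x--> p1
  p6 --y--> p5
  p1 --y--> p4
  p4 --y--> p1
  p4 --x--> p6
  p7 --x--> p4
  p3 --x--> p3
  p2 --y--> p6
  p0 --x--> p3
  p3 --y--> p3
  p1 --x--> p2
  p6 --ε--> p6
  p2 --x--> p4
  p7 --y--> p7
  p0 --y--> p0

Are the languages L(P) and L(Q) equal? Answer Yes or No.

Exploring the product automaton P × Q from the start pair (q0, p4), following both machines on each input symbol, reaches 7 state pairs: (q0, p4), (q3, p6), (q5, p1), (q4, p5), (q2, p2), (q6, p0), (q1, p3).
P accepts in {q1, q3, q4, q5, q6} and Q accepts in {p0, p1, p3, p5, p6}. In every reachable pair the two components are either both accepting — (q3, p6), (q5, p1), (q4, p5), (q6, p0), (q1, p3) — or both non-accepting, so no string is accepted by exactly one of the machines: L(P) \ L(Q) and L(Q) \ L(P) are both empty.
Hence every string is accepted by P iff it is accepted by Q, and the two languages coincide.

Yes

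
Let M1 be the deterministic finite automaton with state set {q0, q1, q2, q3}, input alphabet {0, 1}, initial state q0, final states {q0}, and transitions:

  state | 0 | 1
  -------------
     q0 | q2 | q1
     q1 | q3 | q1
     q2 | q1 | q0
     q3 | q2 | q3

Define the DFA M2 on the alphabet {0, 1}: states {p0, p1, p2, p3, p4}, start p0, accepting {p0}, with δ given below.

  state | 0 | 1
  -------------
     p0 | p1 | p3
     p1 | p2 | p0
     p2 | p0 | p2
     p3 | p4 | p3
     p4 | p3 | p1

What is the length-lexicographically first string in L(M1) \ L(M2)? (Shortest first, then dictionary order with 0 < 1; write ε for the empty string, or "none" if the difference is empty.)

1001

The string 1001 is accepted by M1 but not by M2.
No shorter string lies in the difference, and 1001 is the lexicographically first length-4 string in L(M1) \ L(M2).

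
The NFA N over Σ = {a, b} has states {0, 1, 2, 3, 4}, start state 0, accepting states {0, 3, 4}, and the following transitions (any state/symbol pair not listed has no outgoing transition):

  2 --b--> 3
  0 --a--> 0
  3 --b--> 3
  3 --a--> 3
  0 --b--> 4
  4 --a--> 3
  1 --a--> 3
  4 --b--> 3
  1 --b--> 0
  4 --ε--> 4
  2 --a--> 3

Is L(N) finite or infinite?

infinite

State 0 is reachable from the start and can reach an accepting state, and it lies on the cycle 0 → 0.
Traversing that cycle any number of times yields accepted strings of unbounded length, so the language is infinite.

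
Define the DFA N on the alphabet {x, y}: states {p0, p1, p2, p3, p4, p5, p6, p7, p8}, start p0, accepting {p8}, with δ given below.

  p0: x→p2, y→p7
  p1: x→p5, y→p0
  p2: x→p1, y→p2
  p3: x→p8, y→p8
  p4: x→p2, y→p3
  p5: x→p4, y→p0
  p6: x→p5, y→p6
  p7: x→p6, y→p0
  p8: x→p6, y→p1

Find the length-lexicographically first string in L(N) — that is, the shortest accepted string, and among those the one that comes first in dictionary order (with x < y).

xxxxyx

A breadth-first search from p0 reaches an accepting state first via the path p0 → p2 → p1 → p5 → p4 → p3 → p8 on input xxxxyx.
No string of length < 6 is accepted (BFS exhausts all shorter strings without reaching an accepting state), and xxxxyx is the lexicographically least accepting string of length 6.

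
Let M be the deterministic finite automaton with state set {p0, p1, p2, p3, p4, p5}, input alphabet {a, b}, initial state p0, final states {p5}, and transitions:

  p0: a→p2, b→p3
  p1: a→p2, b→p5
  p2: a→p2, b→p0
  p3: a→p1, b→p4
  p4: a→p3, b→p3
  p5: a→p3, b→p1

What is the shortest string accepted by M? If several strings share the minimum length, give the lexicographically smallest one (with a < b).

bab

A breadth-first search from p0 reaches an accepting state first via the path p0 → p3 → p1 → p5 on input bab.
No string of length < 3 is accepted (BFS exhausts all shorter strings without reaching an accepting state), and bab is the lexicographically least accepting string of length 3.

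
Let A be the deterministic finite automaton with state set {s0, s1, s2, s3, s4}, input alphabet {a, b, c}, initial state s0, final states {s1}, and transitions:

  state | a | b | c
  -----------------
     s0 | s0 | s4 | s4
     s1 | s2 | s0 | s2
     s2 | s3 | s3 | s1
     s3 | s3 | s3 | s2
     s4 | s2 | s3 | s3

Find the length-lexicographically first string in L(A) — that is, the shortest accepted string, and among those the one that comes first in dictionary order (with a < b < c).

bac

A breadth-first search from s0 reaches an accepting state first via the path s0 → s4 → s2 → s1 on input bac.
No string of length < 3 is accepted (BFS exhausts all shorter strings without reaching an accepting state), and bac is the lexicographically least accepting string of length 3.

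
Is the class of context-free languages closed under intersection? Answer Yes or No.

No

{aⁿbⁿcᵐ : m,n≥0} and {aᵐbⁿcⁿ : m,n≥0} are both context-free, but their intersection {aⁿbⁿcⁿ : n≥0} is not (pumping lemma).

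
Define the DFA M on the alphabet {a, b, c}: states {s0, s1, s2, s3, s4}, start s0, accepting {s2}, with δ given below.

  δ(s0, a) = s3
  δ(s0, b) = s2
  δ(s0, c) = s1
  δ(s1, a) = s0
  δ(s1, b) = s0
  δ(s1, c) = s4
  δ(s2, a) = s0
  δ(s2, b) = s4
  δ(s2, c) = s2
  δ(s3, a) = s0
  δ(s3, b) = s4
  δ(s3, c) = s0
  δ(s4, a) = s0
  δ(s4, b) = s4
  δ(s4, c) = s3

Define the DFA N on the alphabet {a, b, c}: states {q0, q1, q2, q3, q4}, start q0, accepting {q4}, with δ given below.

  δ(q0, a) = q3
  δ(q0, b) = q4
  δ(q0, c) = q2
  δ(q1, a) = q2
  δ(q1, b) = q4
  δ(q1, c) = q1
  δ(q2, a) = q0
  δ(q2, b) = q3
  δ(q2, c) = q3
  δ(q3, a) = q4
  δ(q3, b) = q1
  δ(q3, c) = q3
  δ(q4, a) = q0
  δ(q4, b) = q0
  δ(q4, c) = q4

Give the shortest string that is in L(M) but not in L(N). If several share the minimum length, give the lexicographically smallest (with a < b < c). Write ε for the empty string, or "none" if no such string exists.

The string aab is accepted by M but not by N.
No shorter string lies in the difference, and aab is the lexicographically first length-3 string in L(M) \ L(N).

aab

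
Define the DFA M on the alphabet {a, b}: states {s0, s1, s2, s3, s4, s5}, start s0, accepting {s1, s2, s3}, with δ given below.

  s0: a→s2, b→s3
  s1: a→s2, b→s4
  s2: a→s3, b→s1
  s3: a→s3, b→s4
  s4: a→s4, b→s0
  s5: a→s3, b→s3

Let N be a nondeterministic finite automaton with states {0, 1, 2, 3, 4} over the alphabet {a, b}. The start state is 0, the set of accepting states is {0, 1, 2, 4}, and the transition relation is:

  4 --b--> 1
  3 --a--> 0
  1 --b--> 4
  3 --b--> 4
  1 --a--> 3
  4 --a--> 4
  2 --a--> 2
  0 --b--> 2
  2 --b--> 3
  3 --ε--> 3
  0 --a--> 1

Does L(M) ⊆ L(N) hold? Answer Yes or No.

The string aa is in L(M) but not in L(N).
So L(M) ⊄ L(N).

No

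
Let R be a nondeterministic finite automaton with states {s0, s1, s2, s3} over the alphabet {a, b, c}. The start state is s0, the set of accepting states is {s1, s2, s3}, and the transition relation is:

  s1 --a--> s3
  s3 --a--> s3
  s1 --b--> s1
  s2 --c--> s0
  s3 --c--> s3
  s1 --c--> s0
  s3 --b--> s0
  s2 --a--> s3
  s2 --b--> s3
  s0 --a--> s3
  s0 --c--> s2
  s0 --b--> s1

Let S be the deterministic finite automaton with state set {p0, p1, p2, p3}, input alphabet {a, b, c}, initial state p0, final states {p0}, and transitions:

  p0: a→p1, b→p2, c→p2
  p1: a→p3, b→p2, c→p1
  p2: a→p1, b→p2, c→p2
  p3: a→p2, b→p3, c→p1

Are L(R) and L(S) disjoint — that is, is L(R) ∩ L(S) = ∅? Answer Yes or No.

Exploring the product automaton R × S from the start pair (s0, p0), following both machines on each input symbol, reaches 11 state pairs: (s0, p0), (s3, p1), (s1, p2), (s2, p2), (s3, p3), (s0, p2), (s3, p2), (s0, p3), (s1, p3), (s2, p1), (s0, p1).
R accepts in {s1, s2, s3} and S accepts in {p0}; no reachable pair has both components accepting, so no string drives both machines to acceptance simultaneously and L(R) ∩ L(S) = ∅.
So no string is accepted by both, and the intersection is empty.

Yes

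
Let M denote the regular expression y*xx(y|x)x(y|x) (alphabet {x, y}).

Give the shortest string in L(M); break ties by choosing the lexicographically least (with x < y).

xxxxx

By inspection of the expression, no string of length less than 5 matches, and xxxxx is the lexicographically first match of length 5.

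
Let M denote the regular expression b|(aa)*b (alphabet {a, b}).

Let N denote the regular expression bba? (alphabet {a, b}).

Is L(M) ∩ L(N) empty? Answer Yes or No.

Yes

Converting the expression M to a DFA (subset construction, then merging equivalent states) gives the minimal DFA with states {m0, m1, m2, m3}, start state m0, accepting states {m2} and transitions m0: a→m1, b→m2; m1: a→m0, b→m3; m2: a→m3, b→m3; m3: a→m3, b→m3.
Converting the expression N to a DFA (subset construction, then merging equivalent states) gives the minimal DFA with states {n0, n1, n2, n3, n4}, start state n0, accepting states {n3, n4} and transitions n0: a→n1, b→n2; n1: a→n1, b→n1; n2: a→n1, b→n3; n3: a→n4, b→n1; n4: a→n1, b→n1.
Exploring the product automaton M × N from the start pair (m0, n0), following both machines on each input symbol, reaches 8 state pairs: (m0, n0), (m1, n1), (m2, n2), (m0, n1), (m3, n1), (m3, n3), (m2, n1), (m3, n4).
M accepts in {m2} and N accepts in {n3, n4}; no reachable pair has both components accepting, so no string drives both machines to acceptance simultaneously and L(M) ∩ L(N) = ∅.
So no string is accepted by both, and the intersection is empty.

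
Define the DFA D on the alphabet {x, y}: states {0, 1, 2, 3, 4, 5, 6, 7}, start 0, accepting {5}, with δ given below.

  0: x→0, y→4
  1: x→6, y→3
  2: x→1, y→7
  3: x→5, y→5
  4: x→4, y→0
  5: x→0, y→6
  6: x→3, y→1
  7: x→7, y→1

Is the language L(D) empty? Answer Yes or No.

The states reachable from the start state are {0, 4}.
None of the accepting states {5} is reachable, so no string is accepted and L(D) = ∅.

Yes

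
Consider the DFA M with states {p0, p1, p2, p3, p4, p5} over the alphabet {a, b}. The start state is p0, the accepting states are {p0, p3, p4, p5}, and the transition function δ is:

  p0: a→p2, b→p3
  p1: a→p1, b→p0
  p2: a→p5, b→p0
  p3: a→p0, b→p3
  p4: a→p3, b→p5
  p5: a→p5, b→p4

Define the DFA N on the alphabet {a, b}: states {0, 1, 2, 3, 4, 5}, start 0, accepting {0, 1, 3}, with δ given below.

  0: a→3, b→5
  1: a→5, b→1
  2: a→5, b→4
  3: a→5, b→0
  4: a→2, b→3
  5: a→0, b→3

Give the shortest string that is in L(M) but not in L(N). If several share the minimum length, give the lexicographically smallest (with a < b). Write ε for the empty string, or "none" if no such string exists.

The string b is accepted by M but not by N.
No shorter string lies in the difference, and b is the lexicographically first length-1 string in L(M) \ L(N).

b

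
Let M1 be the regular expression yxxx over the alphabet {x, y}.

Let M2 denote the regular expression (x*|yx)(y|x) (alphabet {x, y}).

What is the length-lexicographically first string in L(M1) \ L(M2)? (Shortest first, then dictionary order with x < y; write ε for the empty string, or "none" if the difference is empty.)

The string yxxx is accepted by M1 but not by M2.
No shorter string lies in the difference, and yxxx is the lexicographically first length-4 string in L(M1) \ L(M2).

yxxx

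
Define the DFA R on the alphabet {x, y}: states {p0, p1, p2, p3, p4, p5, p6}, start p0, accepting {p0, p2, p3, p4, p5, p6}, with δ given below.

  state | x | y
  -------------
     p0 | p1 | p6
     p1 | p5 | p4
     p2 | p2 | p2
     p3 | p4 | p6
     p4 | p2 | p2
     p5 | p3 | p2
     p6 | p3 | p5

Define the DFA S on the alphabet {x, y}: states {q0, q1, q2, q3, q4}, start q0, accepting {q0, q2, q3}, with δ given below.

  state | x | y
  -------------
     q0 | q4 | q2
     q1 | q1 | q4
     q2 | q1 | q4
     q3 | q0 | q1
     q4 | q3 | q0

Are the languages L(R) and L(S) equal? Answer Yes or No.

No

The string yx is accepted by R but rejected by S.
So L(R) ≠ L(S).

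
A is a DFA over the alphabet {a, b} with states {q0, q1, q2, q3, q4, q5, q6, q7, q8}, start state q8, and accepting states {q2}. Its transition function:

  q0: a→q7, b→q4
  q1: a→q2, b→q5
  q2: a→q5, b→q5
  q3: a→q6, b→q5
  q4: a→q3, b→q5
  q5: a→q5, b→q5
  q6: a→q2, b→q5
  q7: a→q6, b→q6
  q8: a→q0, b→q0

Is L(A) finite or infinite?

The useful states (reachable from q8 and able to reach an accepting state) are {q0, q2, q3, q4, q6, q7, q8}.
Restricted to these states the transition graph has no cycle, so every accepting path has bounded length and L is finite.

finite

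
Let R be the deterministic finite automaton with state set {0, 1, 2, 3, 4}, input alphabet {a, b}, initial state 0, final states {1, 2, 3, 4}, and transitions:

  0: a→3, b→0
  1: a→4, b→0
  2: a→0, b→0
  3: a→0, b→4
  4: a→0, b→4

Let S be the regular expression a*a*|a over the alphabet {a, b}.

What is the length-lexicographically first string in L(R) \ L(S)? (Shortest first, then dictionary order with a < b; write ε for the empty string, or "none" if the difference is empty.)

The string ab is accepted by R but not by S.
No shorter string lies in the difference, and ab is the lexicographically first length-2 string in L(R) \ L(S).

ab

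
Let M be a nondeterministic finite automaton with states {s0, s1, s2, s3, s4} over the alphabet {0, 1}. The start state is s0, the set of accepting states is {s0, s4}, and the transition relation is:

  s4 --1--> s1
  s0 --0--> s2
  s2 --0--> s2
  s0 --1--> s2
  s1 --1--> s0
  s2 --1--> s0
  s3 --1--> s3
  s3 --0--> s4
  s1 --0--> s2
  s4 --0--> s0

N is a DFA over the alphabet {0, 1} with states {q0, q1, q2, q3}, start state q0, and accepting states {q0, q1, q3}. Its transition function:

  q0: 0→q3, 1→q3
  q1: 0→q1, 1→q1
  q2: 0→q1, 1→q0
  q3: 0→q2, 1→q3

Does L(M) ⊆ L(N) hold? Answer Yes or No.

Yes

Exploring the product automaton M × N from the start pair (s0, q0), following both machines on each input symbol, reaches 6 state pairs: (s0, q0), (s2, q3), (s2, q2), (s0, q3), (s2, q1), (s0, q1).
M accepts in {s0, s4} and N accepts in {q0, q1, q3}. The reachable pairs whose M-component is accepting are (s0, q0), (s0, q3), (s0, q1); in each of them the N-component is accepting too, so the product for L(M) \ L(N) (M-component accepting, N-component rejecting) has no reachable accepting pair and the difference is empty.
Hence every string in L(M) is also in L(N).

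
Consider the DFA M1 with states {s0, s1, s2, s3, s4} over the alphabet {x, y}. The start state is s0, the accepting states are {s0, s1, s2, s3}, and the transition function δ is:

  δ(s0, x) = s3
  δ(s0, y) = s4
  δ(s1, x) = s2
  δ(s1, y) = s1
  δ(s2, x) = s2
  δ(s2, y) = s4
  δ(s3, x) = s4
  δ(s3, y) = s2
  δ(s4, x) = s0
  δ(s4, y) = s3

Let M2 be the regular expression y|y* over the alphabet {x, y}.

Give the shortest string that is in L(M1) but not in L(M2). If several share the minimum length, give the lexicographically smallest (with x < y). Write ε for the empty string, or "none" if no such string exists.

x

The string x is accepted by M1 but not by M2.
No shorter string lies in the difference, and x is the lexicographically first length-1 string in L(M1) \ L(M2).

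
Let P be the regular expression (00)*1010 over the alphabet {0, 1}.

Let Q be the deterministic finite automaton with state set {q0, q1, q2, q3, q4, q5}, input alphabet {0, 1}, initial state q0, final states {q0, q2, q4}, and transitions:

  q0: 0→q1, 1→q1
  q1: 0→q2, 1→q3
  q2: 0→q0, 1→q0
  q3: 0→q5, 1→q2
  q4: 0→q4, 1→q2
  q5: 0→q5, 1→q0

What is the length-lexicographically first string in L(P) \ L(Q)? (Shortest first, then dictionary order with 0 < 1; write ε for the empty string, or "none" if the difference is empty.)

1010

The string 1010 is accepted by P but not by Q.
No shorter string lies in the difference, and 1010 is the lexicographically first length-4 string in L(P) \ L(Q).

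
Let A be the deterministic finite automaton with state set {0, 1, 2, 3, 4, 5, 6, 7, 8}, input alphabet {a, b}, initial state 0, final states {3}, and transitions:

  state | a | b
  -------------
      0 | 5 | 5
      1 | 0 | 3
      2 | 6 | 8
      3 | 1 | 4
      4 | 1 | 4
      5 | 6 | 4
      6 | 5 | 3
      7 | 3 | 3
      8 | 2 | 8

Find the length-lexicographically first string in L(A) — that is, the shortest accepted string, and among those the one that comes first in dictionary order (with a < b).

A breadth-first search from 0 reaches an accepting state first via the path 0 → 5 → 6 → 3 on input aab.
No string of length < 3 is accepted (BFS exhausts all shorter strings without reaching an accepting state), and aab is the lexicographically least accepting string of length 3.

aab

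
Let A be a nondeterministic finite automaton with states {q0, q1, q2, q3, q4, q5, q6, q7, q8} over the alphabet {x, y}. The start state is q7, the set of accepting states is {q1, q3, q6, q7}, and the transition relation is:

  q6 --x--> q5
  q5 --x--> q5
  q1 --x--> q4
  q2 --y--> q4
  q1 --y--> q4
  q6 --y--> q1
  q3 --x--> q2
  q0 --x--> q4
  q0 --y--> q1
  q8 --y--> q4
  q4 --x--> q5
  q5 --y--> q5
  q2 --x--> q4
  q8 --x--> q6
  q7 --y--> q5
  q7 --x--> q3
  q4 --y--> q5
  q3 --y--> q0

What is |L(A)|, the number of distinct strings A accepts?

The useful subgraph on states {q0, q1, q3, q7} is acyclic, so L(A) is finite; the longest accepting path visits 4 useful states, giving maximum string length 3.
Counting accepting paths from q7 by length: 1 of length 0, 1 of length 1, 1 of length 3. Total 3.

3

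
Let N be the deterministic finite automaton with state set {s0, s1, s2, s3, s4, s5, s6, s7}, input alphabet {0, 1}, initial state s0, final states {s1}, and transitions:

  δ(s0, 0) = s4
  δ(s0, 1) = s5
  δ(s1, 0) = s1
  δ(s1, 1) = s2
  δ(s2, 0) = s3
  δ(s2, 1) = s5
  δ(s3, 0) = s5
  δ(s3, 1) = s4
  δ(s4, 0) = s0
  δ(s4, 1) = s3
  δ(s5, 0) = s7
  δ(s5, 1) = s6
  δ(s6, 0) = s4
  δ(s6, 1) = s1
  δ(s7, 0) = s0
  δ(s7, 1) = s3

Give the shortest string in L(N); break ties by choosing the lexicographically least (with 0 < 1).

A breadth-first search from s0 reaches an accepting state first via the path s0 → s5 → s6 → s1 on input 111.
No string of length < 3 is accepted (BFS exhausts all shorter strings without reaching an accepting state), and 111 is the lexicographically least accepting string of length 3.

111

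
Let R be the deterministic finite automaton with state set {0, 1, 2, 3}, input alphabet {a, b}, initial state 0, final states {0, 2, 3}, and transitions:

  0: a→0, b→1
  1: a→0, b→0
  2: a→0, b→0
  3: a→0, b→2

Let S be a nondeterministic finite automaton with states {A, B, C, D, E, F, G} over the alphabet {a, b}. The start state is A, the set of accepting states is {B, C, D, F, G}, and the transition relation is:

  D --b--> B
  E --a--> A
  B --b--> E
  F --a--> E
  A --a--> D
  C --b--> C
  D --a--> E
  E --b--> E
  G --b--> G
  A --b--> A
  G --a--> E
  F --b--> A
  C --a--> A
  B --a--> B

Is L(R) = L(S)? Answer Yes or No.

The empty string ε is accepted by R but rejected by S.
So L(R) ≠ L(S).

No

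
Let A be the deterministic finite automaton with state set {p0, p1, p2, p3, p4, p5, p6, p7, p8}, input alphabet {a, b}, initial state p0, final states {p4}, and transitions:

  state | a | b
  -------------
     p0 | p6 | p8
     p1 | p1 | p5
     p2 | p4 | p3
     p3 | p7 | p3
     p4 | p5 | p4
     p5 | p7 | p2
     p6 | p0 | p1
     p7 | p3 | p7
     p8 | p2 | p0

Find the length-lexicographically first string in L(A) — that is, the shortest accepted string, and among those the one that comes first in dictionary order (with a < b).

A breadth-first search from p0 reaches an accepting state first via the path p0 → p8 → p2 → p4 on input baa.
No string of length < 3 is accepted (BFS exhausts all shorter strings without reaching an accepting state), and baa is the lexicographically least accepting string of length 3.

baa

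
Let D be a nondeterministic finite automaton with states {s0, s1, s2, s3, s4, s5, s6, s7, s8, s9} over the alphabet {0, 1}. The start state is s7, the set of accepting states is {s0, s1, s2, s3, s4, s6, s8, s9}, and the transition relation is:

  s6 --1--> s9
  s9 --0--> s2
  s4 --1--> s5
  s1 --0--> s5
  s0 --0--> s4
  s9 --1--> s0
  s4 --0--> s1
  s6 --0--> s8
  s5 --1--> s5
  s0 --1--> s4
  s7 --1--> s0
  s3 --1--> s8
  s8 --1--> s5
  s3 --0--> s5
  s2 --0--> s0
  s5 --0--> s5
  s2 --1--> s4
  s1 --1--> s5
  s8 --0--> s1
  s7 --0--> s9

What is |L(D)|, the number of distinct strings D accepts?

The useful subgraph on states {s0, s1, s2, s4, s7, s9} is acyclic, so L(D) is finite; the longest accepting path visits 6 useful states, giving maximum string length 5.
Counting accepting paths from s7 by length: 2 of length 1, 4 of length 2, 6 of length 3, 5 of length 4, 2 of length 5. Total 19.

19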